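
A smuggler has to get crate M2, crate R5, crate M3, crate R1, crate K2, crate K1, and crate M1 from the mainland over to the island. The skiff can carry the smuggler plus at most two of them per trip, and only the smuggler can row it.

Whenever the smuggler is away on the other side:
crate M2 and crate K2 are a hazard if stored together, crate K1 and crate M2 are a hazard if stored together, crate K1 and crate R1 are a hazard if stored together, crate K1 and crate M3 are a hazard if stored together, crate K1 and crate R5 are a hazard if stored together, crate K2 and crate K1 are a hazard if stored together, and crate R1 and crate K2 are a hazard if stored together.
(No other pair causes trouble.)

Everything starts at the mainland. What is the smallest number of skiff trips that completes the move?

11

Counting alone: the smuggler can take at most 2 across per trip to the island, so moving all 7 needs at least 4 loaded trips out, with a return between consecutive ones — at least 7 crossings.
The safety rule pushes this higher. Following every safe sequence of crossings, the most of the 7 that can be at the island as the skiff arrives there on crossings 7, 9 is 5, 6 respectively — never all 7.
So no plan with fewer than 11 crossings exists, and this one achieves 11:
1. Smuggler goes to the island with crate K1 and crate K2.  [the mainland: crate M1, crate M2, crate M3, crate R1, crate R5 | the island: crate K1, crate K2]
2. Smuggler goes back to the mainland with crate K2.  [the mainland: crate K2, crate M1, crate M2, crate M3, crate R1, crate R5 | the island: crate K1]
3. Smuggler goes to the island with crate M2 and crate R1.  [the mainland: crate K2, crate M1, crate M3, crate R5 | the island: crate K1, crate M2, crate R1]
4. Smuggler goes back to the mainland with crate K1.  [the mainland: crate K1, crate K2, crate M1, crate M3, crate R5 | the island: crate M2, crate R1]
5. Smuggler goes to the island with crate K1 and crate R5.  [the mainland: crate K2, crate M1, crate M3 | the island: crate K1, crate M2, crate R1, crate R5]
6. Smuggler goes back to the mainland with crate K1.  [the mainland: crate K1, crate K2, crate M1, crate M3 | the island: crate M2, crate R1, crate R5]
7. Smuggler goes to the island with crate K2 and crate M3.  [the mainland: crate K1, crate M1 | the island: crate K2, crate M2, crate M3, crate R1, crate R5]
8. Smuggler goes back to the mainland with crate K2.  [the mainland: crate K1, crate K2, crate M1 | the island: crate M2, crate M3, crate R1, crate R5]
9. Smuggler goes to the island with crate K2 and crate M1.  [the mainland: crate K1 | the island: crate K2, crate M1, crate M2, crate M3, crate R1, crate R5]
10. Smuggler goes back to the mainland with crate K2.  [the mainland: crate K1, crate K2 | the island: crate M1, crate M2, crate M3, crate R1, crate R5]
11. Smuggler goes to the island with crate K1 and crate K2.  [the mainland: — | the island: crate K1, crate K2, crate M1, crate M2, crate M3, crate R1, crate R5]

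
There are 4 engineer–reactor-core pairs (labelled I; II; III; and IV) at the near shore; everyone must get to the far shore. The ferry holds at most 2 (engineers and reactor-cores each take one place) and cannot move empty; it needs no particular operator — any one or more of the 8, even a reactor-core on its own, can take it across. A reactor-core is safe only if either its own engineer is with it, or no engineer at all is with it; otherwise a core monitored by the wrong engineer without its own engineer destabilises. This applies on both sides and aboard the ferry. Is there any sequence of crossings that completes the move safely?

No

Following every safe sequence of crossings from the start, the most of the 8 that can be at the far shore as the ferry arrives there on crossings 1, 3, 5 is 2, 3, 4 respectively; the best ever achieved is 4 of 8.
From crossing 7 on, no configuration arises that was not already reachable earlier: only 44 distinct safe configurations (who is on which side, and where the ferry is) can ever be reached, none of them has everyone across, and every continuation just revisits them. So no valid plan exists.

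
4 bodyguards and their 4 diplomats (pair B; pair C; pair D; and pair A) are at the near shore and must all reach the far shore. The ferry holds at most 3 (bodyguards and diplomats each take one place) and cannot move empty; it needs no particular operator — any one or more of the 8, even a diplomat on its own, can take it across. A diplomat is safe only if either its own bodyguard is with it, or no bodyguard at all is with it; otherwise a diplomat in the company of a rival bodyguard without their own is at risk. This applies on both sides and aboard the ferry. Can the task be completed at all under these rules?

1. bodyguard B and diplomat B cross → the far shore.
2. bodyguard B crosses ← the near shore.
3. bodyguard B, bodyguard C, and diplomat C cross → the far shore.
4. bodyguard B and diplomat B cross ← the near shore.
5. bodyguard A, bodyguard B, and bodyguard D cross → the far shore.
6. diplomat C crosses ← the near shore.
7. diplomat B and diplomat C cross → the far shore.
8. diplomat B crosses ← the near shore.
9. diplomat A, diplomat B, and diplomat D cross → the far shore.

Yes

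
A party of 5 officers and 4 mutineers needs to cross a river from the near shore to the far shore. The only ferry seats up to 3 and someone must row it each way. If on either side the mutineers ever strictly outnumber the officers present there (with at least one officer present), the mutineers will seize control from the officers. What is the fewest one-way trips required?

7

Counting alone: each trip to the far shore takes at most 3 across and each return brings at least 1 back, so after t trips out (and t−1 returns) at most 3t − (t−1) of the 9 are across; that first reaches 9 at t = 4, so at least 7 crossings are needed.
The plan below uses exactly 7 crossings, so it is optimal:
1. 3 mutineers → the far shore.  (the near shore: 5O 1M; the far shore: 0O 3M)
2. 1 mutineer ← the near shore.  (the near shore: 5O 2M; the far shore: 0O 2M)
3. 3 officers → the far shore.  (the near shore: 2O 2M; the far shore: 3O 2M)
4. 1 officer ← the near shore.  (the near shore: 3O 2M; the far shore: 2O 2M)
5. 2 officers and 1 mutineer → the far shore.  (the near shore: 1O 1M; the far shore: 4O 3M)
6. 1 officer ← the near shore.  (the near shore: 2O 1M; the far shore: 3O 3M)
7. 2 officers and 1 mutineer → the far shore.  (the near shore: 0O 0M; the far shore: 5O 4M)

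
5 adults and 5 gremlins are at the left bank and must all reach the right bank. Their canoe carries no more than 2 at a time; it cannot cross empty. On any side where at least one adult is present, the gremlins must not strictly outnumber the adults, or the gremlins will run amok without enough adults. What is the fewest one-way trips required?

impossible

Following every safe sequence of crossings from the start, the most of the 10 that can be at the right bank as the canoe arrives there on crossings 1, 3, 5, 7 is 2, 3, 4, 5 respectively; the best ever achieved is 5 of 10.
From crossing 9 on, no configuration arises that was not already reachable earlier: only 13 distinct safe configurations (who is on which side, and where the canoe is) can ever be reached, none of them has everyone across, and every continuation just revisits them. They are: 0 adults + 0 gremlins across (canoe back at the start); 0 adults + 1 gremlin across (canoe there); 0 adults + 1 gremlin across (canoe back at the start); 0 adults + 2 gremlins across (canoe there); 0 adults + 2 gremlins across (canoe back at the start); 0 adults + 3 gremlins across (canoe there); 0 adults + 3 gremlins across (canoe back at the start); 0 adults + 4 gremlins across (canoe there); 0 adults + 4 gremlins across (canoe back at the start); 0 adults + 5 gremlins across (canoe there); 1 adult + 1 gremlin across (canoe there); 1 adult + 1 gremlin across (canoe back at the start); 2 adults + 2 gremlins across (canoe there). So no valid plan exists.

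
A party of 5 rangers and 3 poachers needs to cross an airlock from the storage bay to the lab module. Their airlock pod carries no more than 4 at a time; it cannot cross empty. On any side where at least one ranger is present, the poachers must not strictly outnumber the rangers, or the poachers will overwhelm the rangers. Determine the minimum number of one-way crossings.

Counting alone: each trip to the lab module takes at most 4 across and each return brings at least 1 back, so after t trips out (and t−1 returns) at most 4t − (t−1) of the 8 are across; that first reaches 8 at t = 3, so at least 5 crossings are needed.
The plan below uses exactly 5 crossings, so it is optimal:
1. 2 poachers → the lab module.  (the storage bay: 5R 1P; the lab module: 0R 2P)
2. 1 poacher ← the storage bay.  (the storage bay: 5R 2P; the lab module: 0R 1P)
3. 3 rangers and 1 poacher → the lab module.  (the storage bay: 2R 1P; the lab module: 3R 2P)
4. 1 poacher ← the storage bay.  (the storage bay: 2R 2P; the lab module: 3R 1P)
5. 2 rangers and 2 poachers → the lab module.  (the storage bay: 0R 0P; the lab module: 5R 3P)

5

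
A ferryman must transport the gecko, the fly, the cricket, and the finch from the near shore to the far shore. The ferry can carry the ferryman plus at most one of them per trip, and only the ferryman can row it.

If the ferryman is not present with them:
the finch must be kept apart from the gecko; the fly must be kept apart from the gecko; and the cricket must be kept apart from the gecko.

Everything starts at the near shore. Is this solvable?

Following every safe sequence of crossings from the start, the most of the 4 that can be at the far shore as the ferry arrives there on crossings 1, 3 is 1, 2 respectively; the best ever achieved is 2 of 4.
From crossing 5 on, no configuration arises that was not already reachable earlier: only 9 distinct safe configurations (who is on which side, and where the ferry is) can ever be reached, none of them has everyone across, and every continuation just revisits them. So no valid plan exists.

No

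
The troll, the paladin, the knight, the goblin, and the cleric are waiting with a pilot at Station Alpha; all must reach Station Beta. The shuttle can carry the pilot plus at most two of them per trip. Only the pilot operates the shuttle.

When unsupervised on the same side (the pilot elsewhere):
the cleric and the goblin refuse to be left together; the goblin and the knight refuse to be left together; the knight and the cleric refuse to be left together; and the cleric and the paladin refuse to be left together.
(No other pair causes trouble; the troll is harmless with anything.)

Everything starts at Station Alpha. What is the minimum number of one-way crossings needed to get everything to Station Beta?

Counting alone: the pilot can take at most 2 across per trip to Station Beta, so moving all 5 needs at least 3 loaded trips out, with a return between consecutive ones — at least 5 crossings.
The safety rule pushes this higher. Following every safe sequence of crossings, the most of the 5 that can be at Station Beta as the shuttle arrives there on crossing 5 is 4 — never all 5.
So no plan with fewer than 7 crossings exists, and this one achieves 7:
1. Pilot goes to Station Beta with the cleric and the knight.
2. Pilot goes back to Station Alpha with the knight.
3. Pilot goes to Station Beta with the knight and the troll.
4. Pilot goes back to Station Alpha with the knight.
5. Pilot goes to Station Beta with the knight and the paladin.
6. Pilot goes back to Station Alpha with the cleric.
7. Pilot goes to Station Beta with the cleric and the goblin.

7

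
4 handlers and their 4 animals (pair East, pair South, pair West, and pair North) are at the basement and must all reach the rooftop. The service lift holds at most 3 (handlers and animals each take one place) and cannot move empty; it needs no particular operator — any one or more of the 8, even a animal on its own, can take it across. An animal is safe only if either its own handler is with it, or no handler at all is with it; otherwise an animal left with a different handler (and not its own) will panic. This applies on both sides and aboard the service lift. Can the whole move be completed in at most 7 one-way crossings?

No

Counting alone: each trip to the rooftop takes at most 3 across and each return brings at least 1 back, so after t trips out (and t−1 returns) at most 3t − (t−1) of the 8 are across; that first reaches 8 at t = 4, so at least 7 crossings are needed.
The safety rule pushes this higher. Following every safe sequence of crossings, the most of the 8 that can be at the rooftop as the service lift arrives there on crossing 7 is 7 — never all 8.
So the move cannot be finished within 7 crossings. (The shortest complete plan takes 9:)
1. animal East and handler East cross → the rooftop.
2. handler East crosses ← the basement.
3. animal South, handler East, and handler South cross → the rooftop.
4. animal East and handler East cross ← the basement.
5. handler East, handler North, and handler West cross → the rooftop.
6. animal South crosses ← the basement.
7. animal East and animal South cross → the rooftop.
8. animal East crosses ← the basement.
9. animal East, animal North, and animal West cross → the rooftop.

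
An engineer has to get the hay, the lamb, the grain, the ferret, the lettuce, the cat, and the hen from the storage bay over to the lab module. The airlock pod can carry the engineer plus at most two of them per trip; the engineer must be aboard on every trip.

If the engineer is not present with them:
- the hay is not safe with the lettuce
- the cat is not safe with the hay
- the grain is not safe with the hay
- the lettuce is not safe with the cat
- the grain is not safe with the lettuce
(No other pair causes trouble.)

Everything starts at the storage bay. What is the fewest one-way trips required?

Counting alone: the engineer can take at most 2 across per trip to the lab module, so moving all 7 needs at least 4 loaded trips out, with a return between consecutive ones — at least 7 crossings.
The safety rule pushes this higher. Following every safe sequence of crossings, the most of the 7 that can be at the lab module as the airlock pod arrives there on crossings 7, 9 is 5, 6 respectively — never all 7.
So no plan with fewer than 11 crossings exists, and this one achieves 11:
1. Engineer goes to the lab module with the hay and the lettuce.
2. Engineer goes back to the storage bay with the hay.
3. Engineer goes to the lab module with the hay and the lamb.
4. Engineer goes back to the storage bay with the hay.
5. Engineer goes to the lab module with the ferret and the hay.
6. Engineer goes back to the storage bay with the hay.
7. Engineer goes to the lab module with the hay and the hen.
8. Engineer goes back to the storage bay with the hay.
9. Engineer goes to the lab module with the cat and the grain.
10. Engineer goes back to the storage bay with the lettuce.
11. Engineer goes to the lab module with the hay and the lettuce.

11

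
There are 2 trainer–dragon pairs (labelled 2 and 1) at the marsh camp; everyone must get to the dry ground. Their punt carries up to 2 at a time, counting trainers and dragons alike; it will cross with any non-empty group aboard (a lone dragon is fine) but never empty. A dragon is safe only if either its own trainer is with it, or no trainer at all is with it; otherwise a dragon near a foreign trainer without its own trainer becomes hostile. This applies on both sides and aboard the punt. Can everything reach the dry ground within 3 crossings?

Counting alone: each trip to the dry ground takes at most 2 across and each return brings at least 1 back, so after t trips out (and t−1 returns) at most 2t − (t−1) of the 4 are across; that first reaches 4 at t = 3, so at least 5 crossings are needed.
Since 3 < 5, 3 crossings cannot be enough. (The shortest complete plan in fact takes 5:)
1. dragon 2 and trainer 2 cross → the dry ground.
2. trainer 2 crosses ← the marsh camp.
3. trainer 1 and trainer 2 cross → the dry ground.
4. trainer 1 crosses ← the marsh camp.
5. dragon 1 and trainer 1 cross → the dry ground.

No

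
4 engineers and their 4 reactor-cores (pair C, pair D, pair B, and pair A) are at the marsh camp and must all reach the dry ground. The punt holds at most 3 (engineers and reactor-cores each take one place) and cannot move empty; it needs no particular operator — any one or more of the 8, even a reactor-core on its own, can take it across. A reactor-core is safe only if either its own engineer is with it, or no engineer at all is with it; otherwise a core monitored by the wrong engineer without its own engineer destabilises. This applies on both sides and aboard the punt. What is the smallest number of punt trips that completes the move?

Counting alone: each trip to the dry ground takes at most 3 across and each return brings at least 1 back, so after t trips out (and t−1 returns) at most 3t − (t−1) of the 8 are across; that first reaches 8 at t = 4, so at least 7 crossings are needed.
The safety rule pushes this higher. Following every safe sequence of crossings, the most of the 8 that can be at the dry ground as the punt arrives there on crossing 7 is 7 — never all 8.
So no plan with fewer than 9 crossings exists, and this one achieves 9:
1. engineer C and reactor-core C cross → the dry ground.
2. engineer C crosses ← the marsh camp.
3. engineer C, engineer D, and reactor-core D cross → the dry ground.
4. engineer C and reactor-core C cross ← the marsh camp.
5. engineer A, engineer B, and engineer C cross → the dry ground.
6. reactor-core D crosses ← the marsh camp.
7. reactor-core C and reactor-core D cross → the dry ground.
8. reactor-core C crosses ← the marsh camp.
9. reactor-core A, reactor-core B, and reactor-core C cross → the dry ground.

9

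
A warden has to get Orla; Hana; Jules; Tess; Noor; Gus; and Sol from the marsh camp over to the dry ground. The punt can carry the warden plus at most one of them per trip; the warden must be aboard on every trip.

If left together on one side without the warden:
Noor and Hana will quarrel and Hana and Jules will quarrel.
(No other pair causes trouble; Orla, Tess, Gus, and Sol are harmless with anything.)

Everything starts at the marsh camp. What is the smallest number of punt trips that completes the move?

Counting alone: the warden can take at most 1 across per trip to the dry ground, so moving all 7 needs at least 7 loaded trips out, with a return between consecutive ones — at least 13 crossings.
The safety rule pushes this higher. Following every safe sequence of crossings, the most of the 7 that can be at the dry ground as the punt arrives there on crossing 13 is 6 — never all 7.
So no plan with fewer than 15 crossings exists, and this one achieves 15:
1. Warden goes to the dry ground with Hana.
2. Warden goes back to the marsh camp alone.
3. Warden goes to the dry ground with Orla.
4. Warden goes back to the marsh camp alone.
5. Warden goes to the dry ground with Jules.
6. Warden goes back to the marsh camp with Hana.
7. Warden goes to the dry ground with Noor.
8. Warden goes back to the marsh camp alone.
9. Warden goes to the dry ground with Tess.
10. Warden goes back to the marsh camp alone.
11. Warden goes to the dry ground with Gus.
12. Warden goes back to the marsh camp alone.
13. Warden goes to the dry ground with Sol.
14. Warden goes back to the marsh camp alone.
15. Warden goes to the dry ground with Hana.

15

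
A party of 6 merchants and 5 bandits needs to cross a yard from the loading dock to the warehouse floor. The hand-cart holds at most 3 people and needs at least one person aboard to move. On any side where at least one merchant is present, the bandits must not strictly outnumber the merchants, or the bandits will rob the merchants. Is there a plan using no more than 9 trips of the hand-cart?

Yes — this plan uses 9 crossings (≤ 9):
1. 3 bandits → the warehouse floor.  (the loading dock: 6M 2B; the warehouse floor: 0M 3B)
2. 1 bandit ← the loading dock.  (the loading dock: 6M 3B; the warehouse floor: 0M 2B)
3. 3 merchants → the warehouse floor.  (the loading dock: 3M 3B; the warehouse floor: 3M 2B)
4. 1 merchant ← the loading dock.  (the loading dock: 4M 3B; the warehouse floor: 2M 2B)
5. 2 merchants and 1 bandit → the warehouse floor.  (the loading dock: 2M 2B; the warehouse floor: 4M 3B)
6. 1 merchant ← the loading dock.  (the loading dock: 3M 2B; the warehouse floor: 3M 3B)
7. 2 merchants and 1 bandit → the warehouse floor.  (the loading dock: 1M 1B; the warehouse floor: 5M 4B)
8. 1 merchant ← the loading dock.  (the loading dock: 2M 1B; the warehouse floor: 4M 4B)
9. 2 merchants and 1 bandit → the warehouse floor.  (the loading dock: 0M 0B; the warehouse floor: 6M 5B)

Yes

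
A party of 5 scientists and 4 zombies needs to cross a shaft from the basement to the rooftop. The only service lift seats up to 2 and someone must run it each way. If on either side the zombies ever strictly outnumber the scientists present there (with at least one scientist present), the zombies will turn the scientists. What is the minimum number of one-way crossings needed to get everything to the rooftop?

15

Counting alone: each trip to the rooftop takes at most 2 across and each return brings at least 1 back, so after t trips out (and t−1 returns) at most 2t − (t−1) of the 9 are across; that first reaches 9 at t = 8, so at least 15 crossings are needed.
The plan below uses exactly 15 crossings, so it is optimal:
1. 2 zombies → the rooftop.  (the basement: 5S 2Z; the rooftop: 0S 2Z)
2. 1 zombie ← the basement.  (the basement: 5S 3Z; the rooftop: 0S 1Z)
3. 2 zombies → the rooftop.  (the basement: 5S 1Z; the rooftop: 0S 3Z)
4. 1 zombie ← the basement.  (the basement: 5S 2Z; the rooftop: 0S 2Z)
5. 2 scientists → the rooftop.  (the basement: 3S 2Z; the rooftop: 2S 2Z)
6. 1 zombie ← the basement.  (the basement: 3S 3Z; the rooftop: 2S 1Z)
7. 1 scientist and 1 zombie → the rooftop.  (the basement: 2S 2Z; the rooftop: 3S 2Z)
8. 1 scientist ← the basement.  (the basement: 3S 2Z; the rooftop: 2S 2Z)
9. 1 scientist and 1 zombie → the rooftop.  (the basement: 2S 1Z; the rooftop: 3S 3Z)
10. 1 zombie ← the basement.  (the basement: 2S 2Z; the rooftop: 3S 2Z)
11. 1 scientist and 1 zombie → the rooftop.  (the basement: 1S 1Z; the rooftop: 4S 3Z)
12. 1 scientist ← the basement.  (the basement: 2S 1Z; the rooftop: 3S 3Z)
13. 1 scientist and 1 zombie → the rooftop.  (the basement: 1S 0Z; the rooftop: 4S 4Z)
14. 1 zombie ← the basement.  (the basement: 1S 1Z; the rooftop: 4S 3Z)
15. 1 scientist and 1 zombie → the rooftop.  (the basement: 0S 0Z; the rooftop: 5S 4Z)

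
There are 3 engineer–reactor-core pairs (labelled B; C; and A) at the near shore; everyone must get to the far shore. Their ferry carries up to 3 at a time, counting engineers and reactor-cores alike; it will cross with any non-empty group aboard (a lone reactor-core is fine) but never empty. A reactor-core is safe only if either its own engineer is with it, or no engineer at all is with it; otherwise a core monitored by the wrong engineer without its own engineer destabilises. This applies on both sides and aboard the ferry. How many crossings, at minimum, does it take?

Counting alone: each trip to the far shore takes at most 3 across and each return brings at least 1 back, so after t trips out (and t−1 returns) at most 3t − (t−1) of the 6 are across; that first reaches 6 at t = 3, so at least 5 crossings are needed.
The plan below uses exactly 5 crossings, so it is optimal:
1. engineer B and reactor-core B cross → the far shore.
2. engineer B crosses ← the near shore.
3. engineer A, engineer B, and engineer C cross → the far shore.
4. reactor-core B crosses ← the near shore.
5. reactor-core A, reactor-core B, and reactor-core C cross → the far shore.

5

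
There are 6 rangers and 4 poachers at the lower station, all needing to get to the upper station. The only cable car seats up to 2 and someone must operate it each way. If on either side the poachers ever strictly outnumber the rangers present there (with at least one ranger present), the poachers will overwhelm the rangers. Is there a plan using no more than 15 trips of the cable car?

Counting alone: each trip to the upper station takes at most 2 across and each return brings at least 1 back, so after t trips out (and t−1 returns) at most 2t − (t−1) of the 10 are across; that first reaches 10 at t = 9, so at least 17 crossings are needed.
Since 15 < 17, 15 crossings cannot be enough. (The shortest complete plan in fact takes 17:)
1. 2 poachers → the upper station.  (the lower station: 6R 2P; the upper station: 0R 2P)
2. 1 poacher ← the lower station.  (the lower station: 6R 3P; the upper station: 0R 1P)
3. 2 poachers → the upper station.  (the lower station: 6R 1P; the upper station: 0R 3P)
4. 1 poacher ← the lower station.  (the lower station: 6R 2P; the upper station: 0R 2P)
5. 2 rangers → the upper station.  (the lower station: 4R 2P; the upper station: 2R 2P)
6. 1 poacher ← the lower station.  (the lower station: 4R 3P; the upper station: 2R 1P)
7. 1 ranger and 1 poacher → the upper station.  (the lower station: 3R 2P; the upper station: 3R 2P)
8. 1 poacher ← the lower station.  (the lower station: 3R 3P; the upper station: 3R 1P)
9. 2 poachers → the upper station.  (the lower station: 3R 1P; the upper station: 3R 3P)
10. 1 poacher ← the lower station.  (the lower station: 3R 2P; the upper station: 3R 2P)
11. 1 ranger and 1 poacher → the upper station.  (the lower station: 2R 1P; the upper station: 4R 3P)
12. 1 poacher ← the lower station.  (the lower station: 2R 2P; the upper station: 4R 2P)
13. 2 poachers → the upper station.  (the lower station: 2R 0P; the upper station: 4R 4P)
14. 1 poacher ← the lower station.  (the lower station: 2R 1P; the upper station: 4R 3P)
15. 1 ranger and 1 poacher → the upper station.  (the lower station: 1R 0P; the upper station: 5R 4P)
16. 1 poacher ← the lower station.  (the lower station: 1R 1P; the upper station: 5R 3P)
17. 1 ranger and 1 poacher → the upper station.  (the lower station: 0R 0P; the upper station: 6R 4P)

No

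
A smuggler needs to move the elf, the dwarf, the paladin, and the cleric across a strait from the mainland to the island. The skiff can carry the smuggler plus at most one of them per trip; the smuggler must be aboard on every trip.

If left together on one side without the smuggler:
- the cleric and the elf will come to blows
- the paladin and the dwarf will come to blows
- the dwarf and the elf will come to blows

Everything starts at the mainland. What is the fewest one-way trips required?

impossible

Whatever the first load, the items left behind include a forbidden pair without the smuggler. No opening move is safe, so no plan exists.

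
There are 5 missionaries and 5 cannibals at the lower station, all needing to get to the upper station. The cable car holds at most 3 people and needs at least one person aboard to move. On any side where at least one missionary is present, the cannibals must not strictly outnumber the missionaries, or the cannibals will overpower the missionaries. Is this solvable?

Yes

1. 2 cannibals → the upper station.  (the lower station: 5M 3C; the upper station: 0M 2C)
2. 1 cannibal ← the lower station.  (the lower station: 5M 4C; the upper station: 0M 1C)
3. 3 cannibals → the upper station.  (the lower station: 5M 1C; the upper station: 0M 4C)
4. 1 cannibal ← the lower station.  (the lower station: 5M 2C; the upper station: 0M 3C)
5. 3 missionaries → the upper station.  (the lower station: 2M 2C; the upper station: 3M 3C)
6. 1 missionary and 1 cannibal ← the lower station.  (the lower station: 3M 3C; the upper station: 2M 2C)
7. 3 missionaries → the upper station.  (the lower station: 0M 3C; the upper station: 5M 2C)
8. 1 cannibal ← the lower station.  (the lower station: 0M 4C; the upper station: 5M 1C)
9. 2 cannibals → the upper station.  (the lower station: 0M 2C; the upper station: 5M 3C)
10. 1 cannibal ← the lower station.  (the lower station: 0M 3C; the upper station: 5M 2C)
11. 3 cannibals → the upper station.  (the lower station: 0M 0C; the upper station: 5M 5C)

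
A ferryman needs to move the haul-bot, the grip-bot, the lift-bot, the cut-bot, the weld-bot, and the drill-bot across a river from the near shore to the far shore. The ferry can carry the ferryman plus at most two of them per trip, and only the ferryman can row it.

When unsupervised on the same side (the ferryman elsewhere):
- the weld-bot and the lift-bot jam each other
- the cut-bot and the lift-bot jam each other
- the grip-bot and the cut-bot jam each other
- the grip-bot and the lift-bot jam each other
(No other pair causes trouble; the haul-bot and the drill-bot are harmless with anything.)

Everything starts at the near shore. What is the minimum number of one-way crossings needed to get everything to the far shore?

9

Counting alone: the ferryman can take at most 2 across per trip to the far shore, so moving all 6 needs at least 3 loaded trips out, with a return between consecutive ones — at least 5 crossings.
The safety rule pushes this higher. Following every safe sequence of crossings, the most of the 6 that can be at the far shore as the ferry arrives there on crossings 5, 7 is 4, 5 respectively — never all 6.
So no plan with fewer than 9 crossings exists, and this one achieves 9:
1. Ferryman goes to the far shore with the grip-bot and the lift-bot.  [the near shore: the cut-bot, the drill-bot, the haul-bot, the weld-bot | the far shore: the grip-bot, the lift-bot]
2. Ferryman goes back to the near shore with the grip-bot.  [the near shore: the cut-bot, the drill-bot, the grip-bot, the haul-bot, the weld-bot | the far shore: the lift-bot]
3. Ferryman goes to the far shore with the grip-bot and the haul-bot.  [the near shore: the cut-bot, the drill-bot, the weld-bot | the far shore: the grip-bot, the haul-bot, the lift-bot]
4. Ferryman goes back to the near shore with the grip-bot.  [the near shore: the cut-bot, the drill-bot, the grip-bot, the weld-bot | the far shore: the haul-bot, the lift-bot]
5. Ferryman goes to the far shore with the grip-bot and the weld-bot.  [the near shore: the cut-bot, the drill-bot | the far shore: the grip-bot, the haul-bot, the lift-bot, the weld-bot]
6. Ferryman goes back to the near shore with the lift-bot.  [the near shore: the cut-bot, the drill-bot, the lift-bot | the far shore: the grip-bot, the haul-bot, the weld-bot]
7. Ferryman goes to the far shore with the drill-bot and the lift-bot.  [the near shore: the cut-bot | the far shore: the drill-bot, the grip-bot, the haul-bot, the lift-bot, the weld-bot]
8. Ferryman goes back to the near shore with the lift-bot.  [the near shore: the cut-bot, the lift-bot | the far shore: the drill-bot, the grip-bot, the haul-bot, the weld-bot]
9. Ferryman goes to the far shore with the cut-bot and the lift-bot.  [the near shore: — | the far shore: the cut-bot, the drill-bot, the grip-bot, the haul-bot, the lift-bot, the weld-bot]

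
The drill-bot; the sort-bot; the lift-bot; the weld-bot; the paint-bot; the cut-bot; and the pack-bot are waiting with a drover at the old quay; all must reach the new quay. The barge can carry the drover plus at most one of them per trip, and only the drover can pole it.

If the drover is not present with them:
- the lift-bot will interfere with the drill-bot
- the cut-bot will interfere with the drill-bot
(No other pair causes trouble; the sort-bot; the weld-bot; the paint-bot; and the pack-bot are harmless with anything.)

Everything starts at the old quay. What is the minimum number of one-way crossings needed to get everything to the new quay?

Counting alone: the drover can take at most 1 across per trip to the new quay, so moving all 7 needs at least 7 loaded trips out, with a return between consecutive ones — at least 13 crossings.
The safety rule pushes this higher. Following every safe sequence of crossings, the most of the 7 that can be at the new quay as the barge arrives there on crossing 13 is 6 — never all 7.
So no plan with fewer than 15 crossings exists, and this one achieves 15:
1. Drover goes to the new quay with the drill-bot.  [the old quay: the cut-bot, the lift-bot, the pack-bot, the paint-bot, the sort-bot, the weld-bot | the new quay: the drill-bot]
2. Drover goes back to the old quay alone.  [the old quay: the cut-bot, the lift-bot, the pack-bot, the paint-bot, the sort-bot, the weld-bot | the new quay: the drill-bot]
3. Drover goes to the new quay with the sort-bot.  [the old quay: the cut-bot, the lift-bot, the pack-bot, the paint-bot, the weld-bot | the new quay: the drill-bot, the sort-bot]
4. Drover goes back to the old quay alone.  [the old quay: the cut-bot, the lift-bot, the pack-bot, the paint-bot, the weld-bot | the new quay: the drill-bot, the sort-bot]
5. Drover goes to the new quay with the lift-bot.  [the old quay: the cut-bot, the pack-bot, the paint-bot, the weld-bot | the new quay: the drill-bot, the lift-bot, the sort-bot]
6. Drover goes back to the old quay with the drill-bot.  [the old quay: the cut-bot, the drill-bot, the pack-bot, the paint-bot, the weld-bot | the new quay: the lift-bot, the sort-bot]
7. Drover goes to the new quay with the cut-bot.  [the old quay: the drill-bot, the pack-bot, the paint-bot, the weld-bot | the new quay: the cut-bot, the lift-bot, the sort-bot]
8. Drover goes back to the old quay alone.  [the old quay: the drill-bot, the pack-bot, the paint-bot, the weld-bot | the new quay: the cut-bot, the lift-bot, the sort-bot]
9. Drover goes to the new quay with the weld-bot.  [the old quay: the drill-bot, the pack-bot, the paint-bot | the new quay: the cut-bot, the lift-bot, the sort-bot, the weld-bot]
10. Drover goes back to the old quay alone.  [the old quay: the drill-bot, the pack-bot, the paint-bot | the new quay: the cut-bot, the lift-bot, the sort-bot, the weld-bot]
11. Drover goes to the new quay with the paint-bot.  [the old quay: the drill-bot, the pack-bot | the new quay: the cut-bot, the lift-bot, the paint-bot, the sort-bot, the weld-bot]
12. Drover goes back to the old quay alone.  [the old quay: the drill-bot, the pack-bot | the new quay: the cut-bot, the lift-bot, the paint-bot, the sort-bot, the weld-bot]
13. Drover goes to the new quay with the pack-bot.  [the old quay: the drill-bot | the new quay: the cut-bot, the lift-bot, the pack-bot, the paint-bot, the sort-bot, the weld-bot]
14. Drover goes back to the old quay alone.  [the old quay: the drill-bot | the new quay: the cut-bot, the lift-bot, the pack-bot, the paint-bot, the sort-bot, the weld-bot]
15. Drover goes to the new quay with the drill-bot.  [the old quay: — | the new quay: the cut-bot, the drill-bot, the lift-bot, the pack-bot, the paint-bot, the sort-bot, the weld-bot]

15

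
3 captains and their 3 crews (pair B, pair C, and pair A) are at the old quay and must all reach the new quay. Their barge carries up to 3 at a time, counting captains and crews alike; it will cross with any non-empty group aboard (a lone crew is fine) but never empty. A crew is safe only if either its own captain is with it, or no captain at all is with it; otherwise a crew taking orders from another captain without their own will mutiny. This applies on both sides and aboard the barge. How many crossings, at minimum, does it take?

5

Counting alone: each trip to the new quay takes at most 3 across and each return brings at least 1 back, so after t trips out (and t−1 returns) at most 3t − (t−1) of the 6 are across; that first reaches 6 at t = 3, so at least 5 crossings are needed.
The plan below uses exactly 5 crossings, so it is optimal:
1. captain B and crew B cross → the new quay.
2. captain B crosses ← the old quay.
3. captain A, captain B, and captain C cross → the new quay.
4. crew B crosses ← the old quay.
5. crew A, crew B, and crew C cross → the new quay.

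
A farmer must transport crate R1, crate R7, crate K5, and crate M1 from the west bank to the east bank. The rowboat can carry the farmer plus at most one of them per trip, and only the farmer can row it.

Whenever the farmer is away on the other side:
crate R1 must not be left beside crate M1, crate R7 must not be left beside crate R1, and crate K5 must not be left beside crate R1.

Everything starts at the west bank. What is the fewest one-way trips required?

impossible

Following every safe sequence of crossings from the start, the most of the 4 that can be at the east bank as the rowboat arrives there on crossings 1, 3 is 1, 2 respectively; the best ever achieved is 2 of 4.
From crossing 5 on, no configuration arises that was not already reachable earlier: only 9 distinct safe configurations (who is on which side, and where the rowboat is) can ever be reached, none of them has everyone across, and every continuation just revisits them. So no valid plan exists.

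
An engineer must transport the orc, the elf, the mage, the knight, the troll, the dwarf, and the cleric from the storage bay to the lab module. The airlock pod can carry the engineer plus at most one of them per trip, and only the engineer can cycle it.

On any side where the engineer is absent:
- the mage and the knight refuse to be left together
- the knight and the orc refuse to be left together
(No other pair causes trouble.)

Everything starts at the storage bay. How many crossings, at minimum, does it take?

15

Counting alone: the engineer can take at most 1 across per trip to the lab module, so moving all 7 needs at least 7 loaded trips out, with a return between consecutive ones — at least 13 crossings.
The safety rule pushes this higher. Following every safe sequence of crossings, the most of the 7 that can be at the lab module as the airlock pod arrives there on crossing 13 is 6 — never all 7.
So no plan with fewer than 15 crossings exists, and this one achieves 15:
1. Engineer goes to the lab module with the knight.  [the storage bay: the cleric, the dwarf, the elf, the mage, the orc, the troll | the lab module: the knight]
2. Engineer goes back to the storage bay alone.  [the storage bay: the cleric, the dwarf, the elf, the mage, the orc, the troll | the lab module: the knight]
3. Engineer goes to the lab module with the orc.  [the storage bay: the cleric, the dwarf, the elf, the mage, the troll | the lab module: the knight, the orc]
4. Engineer goes back to the storage bay with the knight.  [the storage bay: the cleric, the dwarf, the elf, the knight, the mage, the troll | the lab module: the orc]
5. Engineer goes to the lab module with the mage.  [the storage bay: the cleric, the dwarf, the elf, the knight, the troll | the lab module: the mage, the orc]
6. Engineer goes back to the storage bay alone.  [the storage bay: the cleric, the dwarf, the elf, the knight, the troll | the lab module: the mage, the orc]
7. Engineer goes to the lab module with the elf.  [the storage bay: the cleric, the dwarf, the knight, the troll | the lab module: the elf, the mage, the orc]
8. Engineer goes back to the storage bay alone.  [the storage bay: the cleric, the dwarf, the knight, the troll | the lab module: the elf, the mage, the orc]
9. Engineer goes to the lab module with the troll.  [the storage bay: the cleric, the dwarf, the knight | the lab module: the elf, the mage, the orc, the troll]
10. Engineer goes back to the storage bay alone.  [the storage bay: the cleric, the dwarf, the knight | the lab module: the elf, the mage, the orc, the troll]
11. Engineer goes to the lab module with the dwarf.  [the storage bay: the cleric, the knight | the lab module: the dwarf, the elf, the mage, the orc, the troll]
12. Engineer goes back to the storage bay alone.  [the storage bay: the cleric, the knight | the lab module: the dwarf, the elf, the mage, the orc, the troll]
13. Engineer goes to the lab module with the cleric.  [the storage bay: the knight | the lab module: the cleric, the dwarf, the elf, the mage, the orc, the troll]
14. Engineer goes back to the storage bay alone.  [the storage bay: the knight | the lab module: the cleric, the dwarf, the elf, the mage, the orc, the troll]
15. Engineer goes to the lab module with the knight.  [the storage bay: — | the lab module: the cleric, the dwarf, the elf, the knight, the mage, the orc, the troll]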